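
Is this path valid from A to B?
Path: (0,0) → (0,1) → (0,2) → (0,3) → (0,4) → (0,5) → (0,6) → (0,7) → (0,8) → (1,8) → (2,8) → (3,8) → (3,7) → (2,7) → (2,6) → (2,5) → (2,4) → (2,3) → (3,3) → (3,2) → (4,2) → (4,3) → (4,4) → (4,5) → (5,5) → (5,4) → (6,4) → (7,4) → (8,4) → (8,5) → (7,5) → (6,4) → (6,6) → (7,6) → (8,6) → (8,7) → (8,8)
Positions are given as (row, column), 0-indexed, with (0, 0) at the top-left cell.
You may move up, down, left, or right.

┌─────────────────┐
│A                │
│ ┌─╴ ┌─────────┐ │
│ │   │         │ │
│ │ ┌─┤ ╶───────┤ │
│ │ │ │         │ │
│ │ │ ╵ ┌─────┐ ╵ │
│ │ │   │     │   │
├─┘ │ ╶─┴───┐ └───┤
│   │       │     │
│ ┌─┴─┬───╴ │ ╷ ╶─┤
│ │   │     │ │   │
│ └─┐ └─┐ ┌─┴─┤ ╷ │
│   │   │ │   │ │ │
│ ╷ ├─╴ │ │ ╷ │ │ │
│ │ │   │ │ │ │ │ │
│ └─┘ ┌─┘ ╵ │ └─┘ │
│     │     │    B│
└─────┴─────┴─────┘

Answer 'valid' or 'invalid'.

Checking path validity:
Result: Invalid move at step 31: cannot move from (7, 5) to (6, 4).

invalid

Correct solution:

┌─────────────────┐
│A → → → → → → → ↓│
│ ┌─╴ ┌─────────┐ │
│ │   │         │↓│
│ │ ┌─┤ ╶───────┤ │
│ │ │ │↓ ← ← ← ↰│↓│
│ │ │ ╵ ┌─────┐ ╵ │
│ │ │↓ ↲│     │↑ ↲│
├─┘ │ ╶─┴───┐ └───┤
│   │↳ → → ↓│     │
│ ┌─┴─┬───╴ │ ╷ ╶─┤
│ │   │  ↓ ↲│ │   │
│ └─┐ └─┐ ┌─┴─┤ ╷ │
│   │   │↓│↱ ↓│ │ │
│ ╷ ├─╴ │ │ ╷ │ │ │
│ │ │   │↓│↑│↓│ │ │
│ └─┘ ┌─┘ ╵ │ └─┘ │
│     │  ↳ ↑│↳ → B│
└─────┴─────┴─────┘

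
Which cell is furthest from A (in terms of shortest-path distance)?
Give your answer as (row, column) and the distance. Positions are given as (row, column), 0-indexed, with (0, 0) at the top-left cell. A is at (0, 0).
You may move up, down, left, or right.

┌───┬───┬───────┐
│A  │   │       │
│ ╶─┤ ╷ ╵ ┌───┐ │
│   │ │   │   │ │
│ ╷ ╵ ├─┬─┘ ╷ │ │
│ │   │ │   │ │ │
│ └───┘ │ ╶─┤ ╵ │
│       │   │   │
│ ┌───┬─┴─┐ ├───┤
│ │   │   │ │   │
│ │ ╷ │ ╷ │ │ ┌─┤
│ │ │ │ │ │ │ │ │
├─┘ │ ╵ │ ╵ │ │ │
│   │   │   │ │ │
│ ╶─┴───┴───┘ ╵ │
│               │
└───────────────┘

Computing BFS distances from A to all cells:
Furthest cell: (4, 7)
Distance: 51 steps

Path from A to the furthest cell:

┌───┬───┬───────┐
│A  │↱ ↓│↱ → → ↓│
│ ╶─┤ ╷ ╵ ┌───┐ │
│↳ ↓│↑│↳ ↑│↓ ↰│↓│
│ ╷ ╵ ├─┬─┘ ╷ │ │
│ │↳ ↑│ │↓ ↲│↑│↓│
│ └───┘ │ ╶─┤ ╵ │
│       │↳ ↓│↑ ↲│
│ ┌───┬─┴─┐ ├───┤
│ │↓ ↰│↓ ↰│↓│↱ B│
│ │ ╷ │ ╷ │ │ ┌─┤
│ │↓│↑│↓│↑│↓│↑│ │
├─┘ │ ╵ │ ╵ │ │ │
│↓ ↲│↑ ↲│↑ ↲│↑│ │
│ ╶─┴───┴───┘ ╵ │
│↳ → → → → → ↑  │
└───────────────┘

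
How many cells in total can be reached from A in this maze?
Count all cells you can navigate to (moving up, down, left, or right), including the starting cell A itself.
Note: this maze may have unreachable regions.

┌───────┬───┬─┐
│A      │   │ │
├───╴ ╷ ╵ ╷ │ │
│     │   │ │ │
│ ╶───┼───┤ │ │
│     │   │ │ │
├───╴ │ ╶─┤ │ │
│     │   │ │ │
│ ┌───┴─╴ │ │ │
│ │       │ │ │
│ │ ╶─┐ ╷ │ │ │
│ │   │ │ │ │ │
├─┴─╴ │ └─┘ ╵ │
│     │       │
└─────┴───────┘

Using BFS/flood-fill to find all reachable cells from A:
Maze size: 7 × 7 = 49 total cells
All cells are reachable — the maze is fully connected.
Reachable cells: 49

Reachable region (· marks reachable cells):

┌───────┬───┬─┐
│A · · ·│· ·│·│
├───╴ ╷ ╵ ╷ │ │
│· · ·│· ·│·│·│
│ ╶───┼───┤ │ │
│· · ·│· ·│·│·│
├───╴ │ ╶─┤ │ │
│· · ·│· ·│·│·│
│ ┌───┴─╴ │ │ │
│·│· · · ·│·│·│
│ │ ╶─┐ ╷ │ │ │
│·│· ·│·│·│·│·│
├─┴─╴ │ └─┘ ╵ │
│· · ·│· · · ·│
└─────┴───────┘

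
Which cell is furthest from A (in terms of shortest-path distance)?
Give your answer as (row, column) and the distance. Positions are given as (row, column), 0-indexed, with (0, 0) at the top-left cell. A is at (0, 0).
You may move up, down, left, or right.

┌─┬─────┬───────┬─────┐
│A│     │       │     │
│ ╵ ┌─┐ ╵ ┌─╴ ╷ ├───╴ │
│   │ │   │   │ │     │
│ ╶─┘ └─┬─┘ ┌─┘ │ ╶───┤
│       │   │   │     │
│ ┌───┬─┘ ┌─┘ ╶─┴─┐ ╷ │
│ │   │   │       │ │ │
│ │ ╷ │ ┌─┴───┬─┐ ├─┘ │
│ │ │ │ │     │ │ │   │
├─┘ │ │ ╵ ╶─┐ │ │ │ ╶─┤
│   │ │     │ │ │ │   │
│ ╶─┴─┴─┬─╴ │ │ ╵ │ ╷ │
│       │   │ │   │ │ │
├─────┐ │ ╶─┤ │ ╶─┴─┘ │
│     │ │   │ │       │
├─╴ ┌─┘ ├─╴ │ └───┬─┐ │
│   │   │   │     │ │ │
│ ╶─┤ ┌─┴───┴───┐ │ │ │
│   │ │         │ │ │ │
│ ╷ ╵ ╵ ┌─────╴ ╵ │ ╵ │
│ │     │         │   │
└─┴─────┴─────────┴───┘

Computing BFS distances from A to all cells:
Furthest cell: (5, 2)
Distance: 53 steps

Path from A to the furthest cell:

┌─┬─────┬───────┬─────┐
│A│↱ → ↓│↱ → ↓  │     │
│ ╵ ┌─┐ ╵ ┌─╴ ╷ ├───╴ │
│↳ ↑│ │↳ ↑│↓ ↲│ │     │
│ ╶─┘ └─┬─┘ ┌─┘ │ ╶───┤
│       │↓ ↲│   │     │
│ ┌───┬─┘ ┌─┘ ╶─┴─┐ ╷ │
│ │↱ ↓│↓ ↲│       │ │ │
│ │ ╷ │ ┌─┴───┬─┐ ├─┘ │
│ │↑│↓│↓│↱ → ↓│ │ │   │
├─┘ │ │ ╵ ╶─┐ │ │ │ ╶─┤
│↱ ↑│B│↳ ↑  │↓│ │ │   │
│ ╶─┴─┴─┬─╴ │ │ ╵ │ ╷ │
│↑ ← ← ↰│   │↓│   │ │ │
├─────┐ │ ╶─┤ │ ╶─┴─┘ │
│     │↑│   │↓│       │
├─╴ ┌─┘ ├─╴ │ └───┬─┐ │
│   │↱ ↑│   │↳ → ↓│ │ │
│ ╶─┤ ┌─┴───┴───┐ │ │ │
│   │↑│↓ ← ← ← ↰│↓│ │ │
│ ╷ ╵ ╵ ┌─────╴ ╵ │ ╵ │
│ │  ↑ ↲│      ↑ ↲│   │
└─┴─────┴─────────┴───┘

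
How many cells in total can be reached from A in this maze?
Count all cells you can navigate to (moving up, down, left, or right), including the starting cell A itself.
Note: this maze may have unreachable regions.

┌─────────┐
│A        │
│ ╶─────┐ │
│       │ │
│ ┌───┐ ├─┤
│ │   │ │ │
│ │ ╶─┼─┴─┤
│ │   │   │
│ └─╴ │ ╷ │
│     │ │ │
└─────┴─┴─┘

Using BFS/flood-fill to find all reachable cells from A:
Maze size: 5 × 5 = 25 total cells
5 cell(s) are walled off and cannot be reached from A.
Reachable cells: 20

Reachable region (· marks reachable cells):

┌─────────┐
│A · · · ·│
│ ╶─────┐ │
│· · · ·│·│
│ ┌───┐ ├─┤
│·│· ·│·│ │
│ │ ╶─┼─┴─┤
│·│· ·│   │
│ └─╴ │ ╷ │
│· · ·│ │ │
└─────┴─┴─┘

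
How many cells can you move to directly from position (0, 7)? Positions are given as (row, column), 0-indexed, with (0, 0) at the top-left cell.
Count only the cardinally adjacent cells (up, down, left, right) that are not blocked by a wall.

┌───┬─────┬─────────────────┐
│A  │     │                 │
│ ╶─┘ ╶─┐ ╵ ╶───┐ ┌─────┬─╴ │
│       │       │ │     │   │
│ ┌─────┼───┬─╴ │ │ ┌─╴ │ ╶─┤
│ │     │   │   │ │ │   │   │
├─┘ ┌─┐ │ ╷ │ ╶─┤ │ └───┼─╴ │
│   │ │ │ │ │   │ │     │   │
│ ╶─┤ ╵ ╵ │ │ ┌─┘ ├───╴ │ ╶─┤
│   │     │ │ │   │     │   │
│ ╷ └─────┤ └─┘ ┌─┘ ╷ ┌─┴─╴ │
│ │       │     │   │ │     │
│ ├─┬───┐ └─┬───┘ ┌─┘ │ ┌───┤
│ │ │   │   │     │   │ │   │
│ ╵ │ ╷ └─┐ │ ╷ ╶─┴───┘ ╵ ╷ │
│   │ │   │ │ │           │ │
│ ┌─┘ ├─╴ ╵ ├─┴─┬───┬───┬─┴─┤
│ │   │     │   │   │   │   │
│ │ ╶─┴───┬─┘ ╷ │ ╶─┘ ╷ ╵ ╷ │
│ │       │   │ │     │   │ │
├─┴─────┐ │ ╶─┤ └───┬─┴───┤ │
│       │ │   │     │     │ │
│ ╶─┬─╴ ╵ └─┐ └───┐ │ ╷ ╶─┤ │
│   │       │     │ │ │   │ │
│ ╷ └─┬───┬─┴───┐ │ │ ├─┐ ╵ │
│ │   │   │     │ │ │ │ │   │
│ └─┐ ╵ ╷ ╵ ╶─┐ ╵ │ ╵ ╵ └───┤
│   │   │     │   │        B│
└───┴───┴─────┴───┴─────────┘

Checking passable neighbors of (0, 7):
Neighbors: (0, 6), (0, 8)
Count: 2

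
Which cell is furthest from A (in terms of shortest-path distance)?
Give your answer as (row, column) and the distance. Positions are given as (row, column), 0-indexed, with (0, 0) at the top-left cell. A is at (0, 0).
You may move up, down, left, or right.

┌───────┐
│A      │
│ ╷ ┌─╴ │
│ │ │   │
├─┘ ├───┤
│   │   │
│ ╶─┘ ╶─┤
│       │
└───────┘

Computing BFS distances from A to all cells:
Furthest cell: (2, 3)
Distance: 9 steps

Path from A to the furthest cell:

┌───────┐
│A ↓    │
│ ╷ ┌─╴ │
│ │↓│   │
├─┘ ├───┤
│↓ ↲│↱ B│
│ ╶─┘ ╶─┤
│↳ → ↑  │
└───────┘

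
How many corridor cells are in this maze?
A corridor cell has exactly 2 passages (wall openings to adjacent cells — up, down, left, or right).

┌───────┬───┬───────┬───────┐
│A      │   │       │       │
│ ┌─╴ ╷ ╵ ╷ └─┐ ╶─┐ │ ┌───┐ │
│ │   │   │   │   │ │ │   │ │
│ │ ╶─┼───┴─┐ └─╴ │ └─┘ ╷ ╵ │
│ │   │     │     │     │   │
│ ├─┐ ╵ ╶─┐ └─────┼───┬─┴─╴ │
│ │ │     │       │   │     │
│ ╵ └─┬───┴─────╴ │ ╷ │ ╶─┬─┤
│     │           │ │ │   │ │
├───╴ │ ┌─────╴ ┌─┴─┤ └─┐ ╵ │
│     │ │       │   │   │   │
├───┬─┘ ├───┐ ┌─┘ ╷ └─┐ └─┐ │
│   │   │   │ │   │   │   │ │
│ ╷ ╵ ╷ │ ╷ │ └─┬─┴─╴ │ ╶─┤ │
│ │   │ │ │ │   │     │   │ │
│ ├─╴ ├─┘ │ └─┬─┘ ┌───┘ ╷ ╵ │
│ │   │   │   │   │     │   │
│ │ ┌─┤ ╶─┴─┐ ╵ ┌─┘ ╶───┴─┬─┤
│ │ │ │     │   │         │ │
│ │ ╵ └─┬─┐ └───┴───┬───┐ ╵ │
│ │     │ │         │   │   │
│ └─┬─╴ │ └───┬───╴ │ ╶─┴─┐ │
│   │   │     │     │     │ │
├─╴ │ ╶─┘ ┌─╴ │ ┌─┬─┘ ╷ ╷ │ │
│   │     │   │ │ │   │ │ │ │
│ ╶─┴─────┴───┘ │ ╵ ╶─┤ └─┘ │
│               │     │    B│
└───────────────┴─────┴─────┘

Counting cells with exactly 2 passages:
Total corridor cells: 156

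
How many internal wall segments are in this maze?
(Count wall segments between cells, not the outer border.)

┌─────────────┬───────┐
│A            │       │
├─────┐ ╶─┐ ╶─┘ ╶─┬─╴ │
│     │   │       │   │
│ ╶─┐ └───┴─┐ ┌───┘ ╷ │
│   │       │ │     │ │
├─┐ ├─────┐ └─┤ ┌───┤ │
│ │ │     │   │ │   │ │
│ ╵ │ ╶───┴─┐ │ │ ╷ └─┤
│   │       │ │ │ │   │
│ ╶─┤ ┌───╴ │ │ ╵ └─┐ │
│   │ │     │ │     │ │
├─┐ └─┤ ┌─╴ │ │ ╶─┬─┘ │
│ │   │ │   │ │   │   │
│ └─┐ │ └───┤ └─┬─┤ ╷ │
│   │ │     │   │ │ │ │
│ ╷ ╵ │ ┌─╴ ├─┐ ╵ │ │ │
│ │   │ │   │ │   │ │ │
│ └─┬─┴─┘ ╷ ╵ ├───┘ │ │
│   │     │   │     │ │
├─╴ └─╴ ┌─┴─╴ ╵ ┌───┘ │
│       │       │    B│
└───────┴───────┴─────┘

Counting internal wall segments:
Total internal walls: 100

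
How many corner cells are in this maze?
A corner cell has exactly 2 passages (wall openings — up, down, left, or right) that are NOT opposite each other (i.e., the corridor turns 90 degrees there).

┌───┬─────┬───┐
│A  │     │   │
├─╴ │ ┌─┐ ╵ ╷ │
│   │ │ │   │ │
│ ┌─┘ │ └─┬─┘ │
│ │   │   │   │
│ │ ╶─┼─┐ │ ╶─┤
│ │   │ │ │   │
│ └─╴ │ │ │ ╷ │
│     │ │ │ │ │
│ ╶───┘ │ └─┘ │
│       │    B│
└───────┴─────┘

Counting corner cells (2 non-opposite passages):
Total corners: 23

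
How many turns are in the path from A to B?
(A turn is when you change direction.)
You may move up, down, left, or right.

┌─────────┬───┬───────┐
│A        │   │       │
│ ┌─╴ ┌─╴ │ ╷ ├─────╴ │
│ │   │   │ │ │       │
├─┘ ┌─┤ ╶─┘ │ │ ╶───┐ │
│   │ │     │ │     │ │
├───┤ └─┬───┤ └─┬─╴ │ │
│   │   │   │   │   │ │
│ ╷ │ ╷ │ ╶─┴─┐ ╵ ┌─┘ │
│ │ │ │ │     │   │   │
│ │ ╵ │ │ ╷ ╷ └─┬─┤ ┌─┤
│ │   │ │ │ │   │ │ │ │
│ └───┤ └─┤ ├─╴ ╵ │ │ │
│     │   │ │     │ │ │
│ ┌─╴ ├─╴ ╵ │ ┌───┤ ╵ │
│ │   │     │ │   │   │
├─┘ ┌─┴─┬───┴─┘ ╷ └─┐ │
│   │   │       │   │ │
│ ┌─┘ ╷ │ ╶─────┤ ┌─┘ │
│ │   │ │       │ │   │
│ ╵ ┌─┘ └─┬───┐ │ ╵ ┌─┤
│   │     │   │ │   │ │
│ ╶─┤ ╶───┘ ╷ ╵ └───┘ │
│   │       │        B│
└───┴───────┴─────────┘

Directions: right, right, right, right, down, left, down, right, right, up, up, right, down, down, down, right, down, right, up, right, up, left, left, up, right, right, right, down, down, down, left, down, down, down, right, down, down, left, down, left, up, up, up, left, down, left, left, left, down, right, right, right, down, down, right, right, right
Number of turns: 32

Solution:

┌─────────┬───┬───────┐
│A → → → ↓│↱ ↓│       │
│ ┌─╴ ┌─╴ │ ╷ ├─────╴ │
│ │   │↓ ↲│↑│↓│↱ → → ↓│
├─┘ ┌─┤ ╶─┘ │ │ ╶───┐ │
│   │ │↳ → ↑│↓│↑ ← ↰│↓│
├───┤ └─┬───┤ └─┬─╴ │ │
│   │   │   │↳ ↓│↱ ↑│↓│
│ ╷ │ ╷ │ ╶─┴─┐ ╵ ┌─┘ │
│ │ │ │ │     │↳ ↑│↓ ↲│
│ │ ╵ │ │ ╷ ╷ └─┬─┤ ┌─┤
│ │   │ │ │ │   │ │↓│ │
│ └───┤ └─┤ ├─╴ ╵ │ │ │
│     │   │ │     │↓│ │
│ ┌─╴ ├─╴ ╵ │ ┌───┤ ╵ │
│ │   │     │ │↓ ↰│↳ ↓│
├─┘ ┌─┴─┬───┴─┘ ╷ └─┐ │
│   │   │↓ ← ← ↲│↑  │↓│
│ ┌─┘ ╷ │ ╶─────┤ ┌─┘ │
│ │   │ │↳ → → ↓│↑│↓ ↲│
│ ╵ ┌─┘ └─┬───┐ │ ╵ ┌─┤
│   │     │   │↓│↑ ↲│ │
│ ╶─┤ ╶───┘ ╷ ╵ └───┘ │
│   │       │  ↳ → → B│
└───┴───────┴─────────┘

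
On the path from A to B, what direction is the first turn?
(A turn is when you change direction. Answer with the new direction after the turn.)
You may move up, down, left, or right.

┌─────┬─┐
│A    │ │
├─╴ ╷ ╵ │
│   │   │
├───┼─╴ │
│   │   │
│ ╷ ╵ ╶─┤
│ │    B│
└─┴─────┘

Directions: right, right, down, right, down, left, down, right
First turn direction: down

Solution:

┌─────┬─┐
│A → ↓│ │
├─╴ ╷ ╵ │
│   │↳ ↓│
├───┼─╴ │
│   │↓ ↲│
│ ╷ ╵ ╶─┤
│ │  ↳ B│
└─┴─────┘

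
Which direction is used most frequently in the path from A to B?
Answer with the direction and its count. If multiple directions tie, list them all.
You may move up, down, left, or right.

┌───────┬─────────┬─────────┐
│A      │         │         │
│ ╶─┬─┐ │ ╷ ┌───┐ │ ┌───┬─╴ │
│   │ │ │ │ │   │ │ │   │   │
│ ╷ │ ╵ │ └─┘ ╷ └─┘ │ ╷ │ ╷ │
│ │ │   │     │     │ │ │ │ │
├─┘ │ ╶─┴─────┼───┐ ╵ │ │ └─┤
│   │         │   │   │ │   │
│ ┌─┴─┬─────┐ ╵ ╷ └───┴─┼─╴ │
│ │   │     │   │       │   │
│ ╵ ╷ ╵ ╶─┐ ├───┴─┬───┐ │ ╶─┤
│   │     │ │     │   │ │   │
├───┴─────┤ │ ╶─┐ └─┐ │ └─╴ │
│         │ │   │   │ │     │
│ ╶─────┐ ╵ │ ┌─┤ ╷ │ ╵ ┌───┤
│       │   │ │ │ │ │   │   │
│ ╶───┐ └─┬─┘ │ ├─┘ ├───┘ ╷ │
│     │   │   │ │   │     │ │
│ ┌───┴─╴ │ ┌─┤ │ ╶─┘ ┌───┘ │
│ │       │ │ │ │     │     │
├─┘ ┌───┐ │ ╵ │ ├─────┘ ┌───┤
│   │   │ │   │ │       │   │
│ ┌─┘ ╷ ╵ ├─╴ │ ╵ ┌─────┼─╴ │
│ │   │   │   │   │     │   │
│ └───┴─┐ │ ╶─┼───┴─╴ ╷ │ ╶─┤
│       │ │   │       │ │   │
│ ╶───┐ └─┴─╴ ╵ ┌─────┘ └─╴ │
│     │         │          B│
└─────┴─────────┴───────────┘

Directions: down, right, down, down, left, down, down, right, up, right, down, right, up, right, right, down, down, down, left, up, left, left, left, left, down, right, right, right, down, right, down, left, left, left, down, left, down, down, right, right, right, down, right, right, right, right, up, right, right, right, up, right, down, down, right, right
Counts: {'down': 18, 'right': 23, 'left': 10, 'up': 5}
Most common: right (23 times)

Solution:

┌───────┬─────────┬─────────┐
│A      │         │         │
│ ╶─┬─┐ │ ╷ ┌───┐ │ ┌───┬─╴ │
│↳ ↓│ │ │ │ │   │ │ │   │   │
│ ╷ │ ╵ │ └─┘ ╷ └─┘ │ ╷ │ ╷ │
│ │↓│   │     │     │ │ │ │ │
├─┘ │ ╶─┴─────┼───┐ ╵ │ │ └─┤
│↓ ↲│         │   │   │ │   │
│ ┌─┴─┬─────┐ ╵ ╷ └───┴─┼─╴ │
│↓│↱ ↓│↱ → ↓│   │       │   │
│ ╵ ╷ ╵ ╶─┐ ├───┴─┬───┐ │ ╶─┤
│↳ ↑│↳ ↑  │↓│     │   │ │   │
├───┴─────┤ │ ╶─┐ └─┐ │ └─╴ │
│↓ ← ← ← ↰│↓│   │   │ │     │
│ ╶─────┐ ╵ │ ┌─┤ ╷ │ ╵ ┌───┤
│↳ → → ↓│↑ ↲│ │ │ │ │   │   │
│ ╶───┐ └─┬─┘ │ ├─┘ ├───┘ ╷ │
│     │↳ ↓│   │ │   │     │ │
│ ┌───┴─╴ │ ┌─┤ │ ╶─┘ ┌───┘ │
│ │↓ ← ← ↲│ │ │ │     │     │
├─┘ ┌───┐ │ ╵ │ ├─────┘ ┌───┤
│↓ ↲│   │ │   │ │       │   │
│ ┌─┘ ╷ ╵ ├─╴ │ ╵ ┌─────┼─╴ │
│↓│   │   │   │   │  ↱ ↓│   │
│ └───┴─┐ │ ╶─┼───┴─╴ ╷ │ ╶─┤
│↳ → → ↓│ │   │↱ → → ↑│↓│   │
│ ╶───┐ └─┴─╴ ╵ ┌─────┘ └─╴ │
│     │↳ → → → ↑│      ↳ → B│
└─────┴─────────┴───────────┘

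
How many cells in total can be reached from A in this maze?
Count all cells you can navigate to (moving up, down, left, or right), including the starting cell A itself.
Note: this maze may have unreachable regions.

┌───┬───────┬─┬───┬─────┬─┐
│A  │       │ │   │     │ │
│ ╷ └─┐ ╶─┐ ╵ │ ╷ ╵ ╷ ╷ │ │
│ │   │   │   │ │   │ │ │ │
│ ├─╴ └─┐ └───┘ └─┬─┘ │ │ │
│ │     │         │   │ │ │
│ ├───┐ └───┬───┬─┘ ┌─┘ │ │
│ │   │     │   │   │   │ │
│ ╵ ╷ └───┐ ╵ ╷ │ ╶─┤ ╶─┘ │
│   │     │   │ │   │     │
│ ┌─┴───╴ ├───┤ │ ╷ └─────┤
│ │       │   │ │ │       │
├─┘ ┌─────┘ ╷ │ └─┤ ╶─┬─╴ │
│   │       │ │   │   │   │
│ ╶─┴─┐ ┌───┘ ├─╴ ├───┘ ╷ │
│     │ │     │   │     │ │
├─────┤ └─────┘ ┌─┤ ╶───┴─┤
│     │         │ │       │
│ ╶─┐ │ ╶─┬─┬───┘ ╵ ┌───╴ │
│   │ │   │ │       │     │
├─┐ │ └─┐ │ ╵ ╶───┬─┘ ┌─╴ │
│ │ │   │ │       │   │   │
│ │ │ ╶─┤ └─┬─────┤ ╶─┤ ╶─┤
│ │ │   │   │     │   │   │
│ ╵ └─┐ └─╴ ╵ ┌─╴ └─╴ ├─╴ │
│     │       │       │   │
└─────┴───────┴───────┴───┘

Using BFS/flood-fill to find all reachable cells from A:
Maze size: 13 × 13 = 169 total cells
All cells are reachable — the maze is fully connected.
Reachable cells: 169

Reachable region (· marks reachable cells):

┌───┬───────┬─┬───┬─────┬─┐
│A ·│· · · ·│·│· ·│· · ·│·│
│ ╷ └─┐ ╶─┐ ╵ │ ╷ ╵ ╷ ╷ │ │
│·│· ·│· ·│· ·│·│· ·│·│·│·│
│ ├─╴ └─┐ └───┘ └─┬─┘ │ │ │
│·│· · ·│· · · · ·│· ·│·│·│
│ ├───┐ └───┬───┬─┘ ┌─┘ │ │
│·│· ·│· · ·│· ·│· ·│· ·│·│
│ ╵ ╷ └───┐ ╵ ╷ │ ╶─┤ ╶─┘ │
│· ·│· · ·│· ·│·│· ·│· · ·│
│ ┌─┴───╴ ├───┤ │ ╷ └─────┤
│·│· · · ·│· ·│·│·│· · · ·│
├─┘ ┌─────┘ ╷ │ └─┤ ╶─┬─╴ │
│· ·│· · · ·│·│· ·│· ·│· ·│
│ ╶─┴─┐ ┌───┘ ├─╴ ├───┘ ╷ │
│· · ·│·│· · ·│· ·│· · ·│·│
├─────┤ └─────┘ ┌─┤ ╶───┴─┤
│· · ·│· · · · ·│·│· · · ·│
│ ╶─┐ │ ╶─┬─┬───┘ ╵ ┌───╴ │
│· ·│·│· ·│·│· · · ·│· · ·│
├─┐ │ └─┐ │ ╵ ╶───┬─┘ ┌─╴ │
│·│·│· ·│·│· · · ·│· ·│· ·│
│ │ │ ╶─┤ └─┬─────┤ ╶─┤ ╶─┤
│·│·│· ·│· ·│· · ·│· ·│· ·│
│ ╵ └─┐ └─╴ ╵ ┌─╴ └─╴ ├─╴ │
│· · ·│· · · ·│· · · ·│· ·│
└─────┴───────┴───────┴───┘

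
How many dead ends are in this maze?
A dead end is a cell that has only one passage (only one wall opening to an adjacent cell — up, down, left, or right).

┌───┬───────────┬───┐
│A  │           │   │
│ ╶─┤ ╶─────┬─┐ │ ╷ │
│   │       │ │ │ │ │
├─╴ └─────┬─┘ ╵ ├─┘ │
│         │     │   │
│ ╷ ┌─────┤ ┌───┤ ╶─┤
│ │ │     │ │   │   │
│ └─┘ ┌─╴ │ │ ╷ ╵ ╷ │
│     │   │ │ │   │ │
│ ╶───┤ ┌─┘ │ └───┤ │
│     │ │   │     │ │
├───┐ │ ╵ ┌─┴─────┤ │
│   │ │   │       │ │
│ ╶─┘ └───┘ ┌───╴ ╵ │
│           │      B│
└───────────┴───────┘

Checking each cell for number of passages:

Dead ends found at positions:
  (0, 1)
  (1, 5)
  (1, 6)
  (1, 8)
  (2, 4)
  (3, 1)
  (5, 8)
  (6, 1)
  (7, 6)
Total dead ends: 9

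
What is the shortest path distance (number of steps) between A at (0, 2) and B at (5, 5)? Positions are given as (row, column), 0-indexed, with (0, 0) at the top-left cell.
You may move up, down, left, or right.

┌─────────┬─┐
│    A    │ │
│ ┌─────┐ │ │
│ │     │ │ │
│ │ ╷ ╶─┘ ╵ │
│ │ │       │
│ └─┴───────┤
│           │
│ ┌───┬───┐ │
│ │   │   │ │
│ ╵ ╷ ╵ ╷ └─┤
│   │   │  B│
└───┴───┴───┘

Finding path from (0, 2) to (5, 5):
Path: (0,2) → (0,1) → (0,0) → (1,0) → (2,0) → (3,0) → (4,0) → (5,0) → (5,1) → (4,1) → (4,2) → (5,2) → (5,3) → (4,3) → (4,4) → (5,4) → (5,5)
Distance: 16 steps

Solution:

┌─────────┬─┐
│↓ ← A    │ │
│ ┌─────┐ │ │
│↓│     │ │ │
│ │ ╷ ╶─┘ ╵ │
│↓│ │       │
│ └─┴───────┤
│↓          │
│ ┌───┬───┐ │
│↓│↱ ↓│↱ ↓│ │
│ ╵ ╷ ╵ ╷ └─┤
│↳ ↑│↳ ↑│↳ B│
└───┴───┴───┘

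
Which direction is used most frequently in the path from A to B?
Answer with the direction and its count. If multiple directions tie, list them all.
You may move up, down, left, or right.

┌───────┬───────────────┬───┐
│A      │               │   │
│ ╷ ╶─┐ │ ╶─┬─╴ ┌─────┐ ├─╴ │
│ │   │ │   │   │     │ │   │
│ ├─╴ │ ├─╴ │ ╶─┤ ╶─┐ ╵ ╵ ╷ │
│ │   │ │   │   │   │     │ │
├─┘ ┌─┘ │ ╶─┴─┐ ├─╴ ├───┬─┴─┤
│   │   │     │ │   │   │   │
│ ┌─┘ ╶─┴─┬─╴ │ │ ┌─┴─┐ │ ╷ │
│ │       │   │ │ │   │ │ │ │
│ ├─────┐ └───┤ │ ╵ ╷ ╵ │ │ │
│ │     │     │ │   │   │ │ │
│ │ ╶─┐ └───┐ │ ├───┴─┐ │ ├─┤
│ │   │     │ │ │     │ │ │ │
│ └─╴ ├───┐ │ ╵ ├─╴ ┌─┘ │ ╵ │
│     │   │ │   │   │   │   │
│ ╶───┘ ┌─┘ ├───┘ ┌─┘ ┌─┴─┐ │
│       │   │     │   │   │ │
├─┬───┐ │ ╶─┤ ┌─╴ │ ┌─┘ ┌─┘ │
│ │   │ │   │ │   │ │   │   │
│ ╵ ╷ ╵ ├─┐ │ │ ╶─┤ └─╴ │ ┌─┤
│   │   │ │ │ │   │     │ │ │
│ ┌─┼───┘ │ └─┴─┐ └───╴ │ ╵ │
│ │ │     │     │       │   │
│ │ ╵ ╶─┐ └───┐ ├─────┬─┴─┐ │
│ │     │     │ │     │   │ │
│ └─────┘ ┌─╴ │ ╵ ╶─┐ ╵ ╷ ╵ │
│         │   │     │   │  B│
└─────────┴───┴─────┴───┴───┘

Directions: right, down, right, down, left, down, left, down, down, down, down, right, right, up, left, up, right, right, down, right, right, down, down, left, down, right, down, down, right, right, down, down, right, up, right, right, down, right, up, right, down, right
Counts: {'right': 17, 'down': 17, 'left': 4, 'up': 4}
Most common: down and right (tied at 17 times each)

Solution:

┌───────┬───────────────┬───┐
│A ↓    │               │   │
│ ╷ ╶─┐ │ ╶─┬─╴ ┌─────┐ ├─╴ │
│ │↳ ↓│ │   │   │     │ │   │
│ ├─╴ │ ├─╴ │ ╶─┤ ╶─┐ ╵ ╵ ╷ │
│ │↓ ↲│ │   │   │   │     │ │
├─┘ ┌─┘ │ ╶─┴─┐ ├─╴ ├───┬─┴─┤
│↓ ↲│   │     │ │   │   │   │
│ ┌─┘ ╶─┴─┬─╴ │ │ ┌─┴─┐ │ ╷ │
│↓│       │   │ │ │   │ │ │ │
│ ├─────┐ └───┤ │ ╵ ╷ ╵ │ │ │
│↓│↱ → ↓│     │ │   │   │ │ │
│ │ ╶─┐ └───┐ │ ├───┴─┐ │ ├─┤
│↓│↑ ↰│↳ → ↓│ │ │     │ │ │ │
│ └─╴ ├───┐ │ ╵ ├─╴ ┌─┘ │ ╵ │
│↳ → ↑│   │↓│   │   │   │   │
│ ╶───┘ ┌─┘ ├───┘ ┌─┘ ┌─┴─┐ │
│       │↓ ↲│     │   │   │ │
├─┬───┐ │ ╶─┤ ┌─╴ │ ┌─┘ ┌─┘ │
│ │   │ │↳ ↓│ │   │ │   │   │
│ ╵ ╷ ╵ ├─┐ │ │ ╶─┤ └─╴ │ ┌─┤
│   │   │ │↓│ │   │     │ │ │
│ ┌─┼───┘ │ └─┴─┐ └───╴ │ ╵ │
│ │ │     │↳ → ↓│       │   │
│ │ ╵ ╶─┐ └───┐ ├─────┬─┴─┐ │
│ │     │     │↓│↱ → ↓│↱ ↓│ │
│ └─────┘ ┌─╴ │ ╵ ╶─┐ ╵ ╷ ╵ │
│         │   │↳ ↑  │↳ ↑│↳ B│
└─────────┴───┴─────┴───┴───┘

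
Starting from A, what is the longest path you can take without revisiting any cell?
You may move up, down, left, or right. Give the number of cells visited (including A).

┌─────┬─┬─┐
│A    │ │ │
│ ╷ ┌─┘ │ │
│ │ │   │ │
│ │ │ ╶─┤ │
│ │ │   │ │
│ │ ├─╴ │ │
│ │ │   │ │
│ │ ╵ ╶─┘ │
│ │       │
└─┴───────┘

Finding longest simple path using DFS:
Start: (0, 0)
Longest path visits 14 cells
Path: A → right → down → down → down → down → right → up → right → up → left → up → right → up

Solution:

┌─────┬─┬─┐
│A ↓  │B│ │
│ ╷ ┌─┘ │ │
│ │↓│↱ ↑│ │
│ │ │ ╶─┤ │
│ │↓│↑ ↰│ │
│ │ ├─╴ │ │
│ │↓│↱ ↑│ │
│ │ ╵ ╶─┘ │
│ │↳ ↑    │
└─┴───────┘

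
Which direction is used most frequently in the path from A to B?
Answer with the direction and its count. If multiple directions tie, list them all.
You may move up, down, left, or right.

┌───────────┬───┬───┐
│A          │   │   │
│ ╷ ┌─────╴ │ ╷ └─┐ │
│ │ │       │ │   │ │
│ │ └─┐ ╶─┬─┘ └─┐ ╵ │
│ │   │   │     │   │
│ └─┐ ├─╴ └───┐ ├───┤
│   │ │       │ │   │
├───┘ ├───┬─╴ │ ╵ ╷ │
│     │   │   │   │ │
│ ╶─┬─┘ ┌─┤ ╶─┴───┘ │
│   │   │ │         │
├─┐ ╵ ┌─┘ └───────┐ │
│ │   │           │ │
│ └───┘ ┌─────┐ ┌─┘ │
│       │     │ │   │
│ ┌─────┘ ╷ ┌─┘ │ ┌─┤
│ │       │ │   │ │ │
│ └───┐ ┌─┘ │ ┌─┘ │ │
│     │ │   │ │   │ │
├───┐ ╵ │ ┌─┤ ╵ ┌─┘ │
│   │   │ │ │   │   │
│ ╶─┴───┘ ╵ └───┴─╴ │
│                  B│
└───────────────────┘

Directions: right, right, right, right, right, down, left, left, down, right, down, right, right, down, left, down, right, right, right, right, down, down, left, down, down, left, down, left, up, up, right, up, up, left, left, left, left, down, left, left, left, down, down, right, right, down, right, up, up, right, up, right, down, down, left, down, down, right, right, right, right, right
Counts: {'right': 23, 'down': 18, 'left': 14, 'up': 7}
Most common: right (23 times)

Solution:

┌───────────┬───┬───┐
│A → → → → ↓│   │   │
│ ╷ ┌─────╴ │ ╷ └─┐ │
│ │ │  ↓ ← ↲│ │   │ │
│ │ └─┐ ╶─┬─┘ └─┐ ╵ │
│ │   │↳ ↓│     │   │
│ └─┐ ├─╴ └───┐ ├───┤
│   │ │  ↳ → ↓│ │   │
├───┘ ├───┬─╴ │ ╵ ╷ │
│     │   │↓ ↲│   │ │
│ ╶─┬─┘ ┌─┤ ╶─┴───┘ │
│   │   │ │↳ → → → ↓│
├─┐ ╵ ┌─┘ └───────┐ │
│ │   │↓ ← ← ← ↰  │↓│
│ └───┘ ┌─────┐ ┌─┘ │
│↓ ← ← ↲│↱ ↓  │↑│↓ ↲│
│ ┌─────┘ ╷ ┌─┘ │ ┌─┤
│↓│    ↱ ↑│↓│↱ ↑│↓│ │
│ └───┐ ┌─┘ │ ┌─┘ │ │
│↳ → ↓│↑│↓ ↲│↑│↓ ↲│ │
├───┐ ╵ │ ┌─┤ ╵ ┌─┘ │
│   │↳ ↑│↓│ │↑ ↲│   │
│ ╶─┴───┘ ╵ └───┴─╴ │
│        ↳ → → → → B│
└───────────────────┘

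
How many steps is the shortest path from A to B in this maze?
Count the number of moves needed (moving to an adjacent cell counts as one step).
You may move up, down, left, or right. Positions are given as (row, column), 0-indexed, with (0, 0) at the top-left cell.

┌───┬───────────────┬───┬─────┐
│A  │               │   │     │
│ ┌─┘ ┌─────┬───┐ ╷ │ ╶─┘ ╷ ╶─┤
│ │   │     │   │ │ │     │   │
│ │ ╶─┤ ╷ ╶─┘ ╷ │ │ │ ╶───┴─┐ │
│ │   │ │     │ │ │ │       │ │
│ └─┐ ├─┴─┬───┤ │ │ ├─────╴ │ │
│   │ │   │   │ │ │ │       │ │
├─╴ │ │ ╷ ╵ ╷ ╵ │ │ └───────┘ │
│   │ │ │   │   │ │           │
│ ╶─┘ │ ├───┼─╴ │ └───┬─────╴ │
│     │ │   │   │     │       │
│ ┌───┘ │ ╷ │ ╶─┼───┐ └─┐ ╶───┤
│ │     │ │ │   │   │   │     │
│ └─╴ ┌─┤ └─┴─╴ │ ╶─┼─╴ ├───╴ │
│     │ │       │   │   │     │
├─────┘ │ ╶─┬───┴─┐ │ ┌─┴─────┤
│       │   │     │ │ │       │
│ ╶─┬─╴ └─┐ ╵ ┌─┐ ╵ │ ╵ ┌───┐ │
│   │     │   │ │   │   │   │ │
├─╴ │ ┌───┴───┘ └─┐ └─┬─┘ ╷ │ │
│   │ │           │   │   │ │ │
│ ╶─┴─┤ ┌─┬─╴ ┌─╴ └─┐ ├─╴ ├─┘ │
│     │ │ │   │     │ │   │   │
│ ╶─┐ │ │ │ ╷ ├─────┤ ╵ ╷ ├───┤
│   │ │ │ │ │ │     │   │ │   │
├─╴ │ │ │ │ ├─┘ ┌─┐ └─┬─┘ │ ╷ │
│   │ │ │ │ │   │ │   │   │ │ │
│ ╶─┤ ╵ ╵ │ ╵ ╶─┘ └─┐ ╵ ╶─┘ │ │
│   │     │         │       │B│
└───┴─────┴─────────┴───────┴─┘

Using BFS to find shortest path:
Start: (0, 0), End: (14, 14)
Path found:
(0,0) → (1,0) → (2,0) → (3,0) → (3,1) → (4,1) → (4,0) → (5,0) → (6,0) → (7,0) → (7,1) → (7,2) → (6,2) → (6,3) → (5,3) → (4,3) → (3,3) → (3,4) → (4,4) → (4,5) → (3,5) → (3,6) → (4,6) → (4,7) → (5,7) → (5,6) → (6,6) → (6,7) → (7,7) → (7,6) → (7,5) → (7,4) → (8,4) → (8,5) → (9,5) → (9,6) → (8,6) → (8,7) → (8,8) → (9,8) → (9,9) → (10,9) → (10,10) → (11,10) → (12,10) → (12,11) → (11,11) → (11,12) → (12,12) → (13,12) → (13,11) → (14,11) → (14,12) → (14,13) → (13,13) → (12,13) → (12,14) → (13,14) → (14,14)
Number of steps: 58

Solution:

┌───┬───────────────┬───┬─────┐
│A  │               │   │     │
│ ┌─┘ ┌─────┬───┐ ╷ │ ╶─┘ ╷ ╶─┤
│↓│   │     │   │ │ │     │   │
│ │ ╶─┤ ╷ ╶─┘ ╷ │ │ │ ╶───┴─┐ │
│↓│   │ │     │ │ │ │       │ │
│ └─┐ ├─┴─┬───┤ │ │ ├─────╴ │ │
│↳ ↓│ │↱ ↓│↱ ↓│ │ │ │       │ │
├─╴ │ │ ╷ ╵ ╷ ╵ │ │ └───────┘ │
│↓ ↲│ │↑│↳ ↑│↳ ↓│ │           │
│ ╶─┘ │ ├───┼─╴ │ └───┬─────╴ │
│↓    │↑│   │↓ ↲│     │       │
│ ┌───┘ │ ╷ │ ╶─┼───┐ └─┐ ╶───┤
│↓│  ↱ ↑│ │ │↳ ↓│   │   │     │
│ └─╴ ┌─┤ └─┴─╴ │ ╶─┼─╴ ├───╴ │
│↳ → ↑│ │↓ ← ← ↲│   │   │     │
├─────┘ │ ╶─┬───┴─┐ │ ┌─┴─────┤
│       │↳ ↓│↱ → ↓│ │ │       │
│ ╶─┬─╴ └─┐ ╵ ┌─┐ ╵ │ ╵ ┌───┐ │
│   │     │↳ ↑│ │↳ ↓│   │   │ │
├─╴ │ ┌───┴───┘ └─┐ └─┬─┘ ╷ │ │
│   │ │           │↳ ↓│   │ │ │
│ ╶─┴─┤ ┌─┬─╴ ┌─╴ └─┐ ├─╴ ├─┘ │
│     │ │ │   │     │↓│↱ ↓│   │
│ ╶─┐ │ │ │ ╷ ├─────┤ ╵ ╷ ├───┤
│   │ │ │ │ │ │     │↳ ↑│↓│↱ ↓│
├─╴ │ │ │ │ ├─┘ ┌─┐ └─┬─┘ │ ╷ │
│   │ │ │ │ │   │ │   │↓ ↲│↑│↓│
│ ╶─┤ ╵ ╵ │ ╵ ╶─┘ └─┐ ╵ ╶─┘ │ │
│   │     │         │  ↳ → ↑│B│
└───┴─────┴─────────┴───────┴─┘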